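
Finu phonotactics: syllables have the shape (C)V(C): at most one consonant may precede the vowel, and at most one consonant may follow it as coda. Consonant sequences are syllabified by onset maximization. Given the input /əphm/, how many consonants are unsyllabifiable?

2

The consonants /h/, /m/ cannot be parsed into a legal (C)V(C) syllable (at most one coda consonant is licensed; onsets are limited to one consonant).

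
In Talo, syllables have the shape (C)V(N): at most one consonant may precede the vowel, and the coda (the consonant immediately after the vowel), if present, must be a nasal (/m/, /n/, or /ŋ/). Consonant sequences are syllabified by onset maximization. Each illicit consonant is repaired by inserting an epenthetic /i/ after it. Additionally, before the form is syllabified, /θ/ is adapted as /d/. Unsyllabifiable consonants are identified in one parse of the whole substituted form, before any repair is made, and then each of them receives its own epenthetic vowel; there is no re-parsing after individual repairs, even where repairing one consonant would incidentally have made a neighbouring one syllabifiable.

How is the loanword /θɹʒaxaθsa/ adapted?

diɹiʒaxadisa

Substitution: /θ/ → /d/, giving /dɹʒaxadsa/.
Syllabifying with onset maximization leaves /d/, /ɹ/, /d/ stranded (only a nasal (/m/, /n/, or /ŋ/) is licensed in coda position; onsets are limited to one consonant).
Each unlicensed consonant becomes the onset of a new syllable: /d/ → /di/, /ɹ/ → /ɹi/, /d/ → /di/.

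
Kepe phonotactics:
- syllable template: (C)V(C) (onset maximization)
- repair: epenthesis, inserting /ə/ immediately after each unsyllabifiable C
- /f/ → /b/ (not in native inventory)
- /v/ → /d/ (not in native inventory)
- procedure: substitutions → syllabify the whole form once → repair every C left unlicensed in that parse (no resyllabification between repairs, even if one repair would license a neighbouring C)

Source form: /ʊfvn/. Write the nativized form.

ʊbdənə

Substitution: /f/ → /b/, /v/ → /d/, giving /ʊbdn/.
Syllabifying with onset maximization leaves /d/, /n/ stranded (at most one coda consonant is licensed; onsets are limited to one consonant).
Epenthesis after each stranded consonant: /d/ → /də/, /n/ → /nə/.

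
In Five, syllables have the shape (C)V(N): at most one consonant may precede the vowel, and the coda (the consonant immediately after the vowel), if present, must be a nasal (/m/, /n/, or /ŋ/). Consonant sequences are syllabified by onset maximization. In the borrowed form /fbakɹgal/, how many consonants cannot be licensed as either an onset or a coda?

Under (C)V(N), the unsyllabifiable consonants are /f/, /k/, /ɹ/, /l/ (only a nasal (/m/, /n/, or /ŋ/) is licensed in coda position; onsets are limited to one consonant).

4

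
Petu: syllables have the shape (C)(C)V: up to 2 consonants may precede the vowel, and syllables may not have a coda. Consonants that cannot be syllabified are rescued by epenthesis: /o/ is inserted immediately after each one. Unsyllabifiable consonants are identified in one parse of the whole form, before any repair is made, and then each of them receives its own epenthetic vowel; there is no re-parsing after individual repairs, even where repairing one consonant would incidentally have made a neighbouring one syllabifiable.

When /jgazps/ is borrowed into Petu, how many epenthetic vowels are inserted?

The unsyllabifiable consonants are /z/, /p/, /s/; each receives one epenthetic vowel.

3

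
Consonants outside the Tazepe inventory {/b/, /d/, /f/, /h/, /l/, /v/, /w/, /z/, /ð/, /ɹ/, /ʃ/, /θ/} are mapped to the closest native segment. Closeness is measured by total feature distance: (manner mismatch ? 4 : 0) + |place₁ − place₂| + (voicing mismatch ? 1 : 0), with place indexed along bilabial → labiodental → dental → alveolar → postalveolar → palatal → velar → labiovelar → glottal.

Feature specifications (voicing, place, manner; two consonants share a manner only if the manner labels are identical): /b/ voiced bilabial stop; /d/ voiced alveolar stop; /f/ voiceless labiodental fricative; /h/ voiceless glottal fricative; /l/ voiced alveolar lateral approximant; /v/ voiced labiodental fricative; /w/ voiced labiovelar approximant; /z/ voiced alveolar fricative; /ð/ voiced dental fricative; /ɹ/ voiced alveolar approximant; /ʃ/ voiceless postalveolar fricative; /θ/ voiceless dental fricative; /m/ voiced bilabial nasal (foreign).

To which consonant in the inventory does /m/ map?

b

/b/ is closest: manner differs (nasal→stop, +4), place distance 0 (bilabial→bilabial), same voicing; total 4. Next closest is /v/ at distance 5.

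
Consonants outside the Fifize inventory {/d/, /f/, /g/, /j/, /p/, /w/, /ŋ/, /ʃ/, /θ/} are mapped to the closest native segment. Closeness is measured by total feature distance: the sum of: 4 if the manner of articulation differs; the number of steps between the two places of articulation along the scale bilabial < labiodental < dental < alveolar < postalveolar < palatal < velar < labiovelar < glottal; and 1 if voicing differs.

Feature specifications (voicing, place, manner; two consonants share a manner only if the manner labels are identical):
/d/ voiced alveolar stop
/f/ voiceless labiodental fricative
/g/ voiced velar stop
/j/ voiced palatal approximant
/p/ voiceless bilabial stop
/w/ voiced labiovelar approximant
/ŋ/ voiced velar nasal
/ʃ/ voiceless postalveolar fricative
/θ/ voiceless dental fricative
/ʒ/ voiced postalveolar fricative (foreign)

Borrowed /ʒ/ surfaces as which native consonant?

/ʃ/ is closest: same manner (fricative), place distance 0 (postalveolar→postalveolar), voicing differs (+1); total 1. Next closest is /θ/ at distance 3.

ʃ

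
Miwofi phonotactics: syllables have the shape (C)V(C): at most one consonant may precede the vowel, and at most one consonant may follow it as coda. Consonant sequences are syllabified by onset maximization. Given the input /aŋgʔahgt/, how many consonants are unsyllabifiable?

Under (C)V(C), the unsyllabifiable consonants are /g/, /g/, /t/ (at most one coda consonant is licensed; onsets are limited to one consonant).

3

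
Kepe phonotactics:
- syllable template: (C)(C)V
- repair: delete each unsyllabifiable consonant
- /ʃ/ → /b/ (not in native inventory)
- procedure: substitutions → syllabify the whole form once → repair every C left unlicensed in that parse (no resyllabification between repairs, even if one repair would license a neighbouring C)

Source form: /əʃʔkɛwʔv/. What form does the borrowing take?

əʔkɛ

Substitution: /ʃ/ → /b/, giving /əbʔkɛwʔv/.
Under (C)(C)V, the unsyllabifiable consonants are /b/, /w/, /ʔ/, /v/ (no codas are permitted; onsets may contain at most 2 consonants).
Deletion applies to /b/, /w/, /ʔ/, /v/.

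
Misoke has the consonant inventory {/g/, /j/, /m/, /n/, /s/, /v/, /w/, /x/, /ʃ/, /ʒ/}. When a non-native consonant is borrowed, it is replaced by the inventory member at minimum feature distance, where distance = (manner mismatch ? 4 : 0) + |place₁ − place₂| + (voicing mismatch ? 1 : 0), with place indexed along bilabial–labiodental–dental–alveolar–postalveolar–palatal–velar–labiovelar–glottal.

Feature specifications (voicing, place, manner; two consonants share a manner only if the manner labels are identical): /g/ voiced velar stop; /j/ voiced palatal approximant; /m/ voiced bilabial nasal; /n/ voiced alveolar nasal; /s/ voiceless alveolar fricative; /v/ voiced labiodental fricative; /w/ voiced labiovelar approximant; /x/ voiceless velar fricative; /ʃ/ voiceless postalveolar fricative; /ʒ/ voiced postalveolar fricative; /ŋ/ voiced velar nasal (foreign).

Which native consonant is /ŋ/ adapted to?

/n/ is closest: same manner (nasal), place distance 3 (velar→alveolar), same voicing; total 3. Next closest is /g/ at distance 4.

n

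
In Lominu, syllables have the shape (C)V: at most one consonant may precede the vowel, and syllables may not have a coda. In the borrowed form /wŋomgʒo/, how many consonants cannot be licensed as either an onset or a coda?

Under (C)V, the unsyllabifiable consonants are /w/, /m/, /g/ (no codas are permitted; onsets are limited to one consonant).

3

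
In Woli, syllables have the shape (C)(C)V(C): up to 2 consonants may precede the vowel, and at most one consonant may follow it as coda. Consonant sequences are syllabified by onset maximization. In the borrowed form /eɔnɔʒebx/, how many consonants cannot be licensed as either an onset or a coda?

Under (C)(C)V(C), the unsyllabifiable consonants are /x/ (at most one coda consonant is licensed; onsets may contain at most 2 consonants).

1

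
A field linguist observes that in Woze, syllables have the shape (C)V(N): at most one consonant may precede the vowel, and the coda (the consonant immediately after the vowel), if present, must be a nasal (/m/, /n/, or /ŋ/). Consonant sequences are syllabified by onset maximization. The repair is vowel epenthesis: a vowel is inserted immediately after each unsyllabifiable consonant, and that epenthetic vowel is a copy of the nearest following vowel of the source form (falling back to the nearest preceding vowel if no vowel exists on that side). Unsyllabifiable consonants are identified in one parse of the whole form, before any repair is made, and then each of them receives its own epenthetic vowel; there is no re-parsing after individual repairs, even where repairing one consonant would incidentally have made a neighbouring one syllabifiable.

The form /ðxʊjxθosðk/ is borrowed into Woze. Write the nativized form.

ðʊxʊjoxoθosoðoko

The consonants /ð/, /j/, /x/, /s/, /ð/, /k/ cannot be parsed into a legal (C)V(N) syllable (only a nasal (/m/, /n/, or /ŋ/) is licensed in coda position; onsets are limited to one consonant).
Inserting the epenthetic vowel yields /ð/ → /ðʊ/, /j/ → /jo/, /x/ → /xo/, /s/ → /so/, /ð/ → /ðo/, /k/ → /ko/.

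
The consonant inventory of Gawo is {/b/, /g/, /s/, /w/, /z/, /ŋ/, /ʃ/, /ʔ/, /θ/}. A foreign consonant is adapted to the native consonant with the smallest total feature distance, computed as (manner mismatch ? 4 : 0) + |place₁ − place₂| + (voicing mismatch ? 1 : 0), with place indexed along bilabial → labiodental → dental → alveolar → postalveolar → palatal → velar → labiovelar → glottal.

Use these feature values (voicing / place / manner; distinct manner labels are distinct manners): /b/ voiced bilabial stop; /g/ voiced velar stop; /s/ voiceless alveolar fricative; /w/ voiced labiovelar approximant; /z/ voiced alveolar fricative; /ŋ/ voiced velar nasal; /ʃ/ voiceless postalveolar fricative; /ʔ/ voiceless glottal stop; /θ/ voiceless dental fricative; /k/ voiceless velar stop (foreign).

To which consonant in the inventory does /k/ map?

/g/ is closest: same manner (stop), place distance 0 (velar→velar), voicing differs (+1); total 1. Next closest is /ʔ/ at distance 2.

g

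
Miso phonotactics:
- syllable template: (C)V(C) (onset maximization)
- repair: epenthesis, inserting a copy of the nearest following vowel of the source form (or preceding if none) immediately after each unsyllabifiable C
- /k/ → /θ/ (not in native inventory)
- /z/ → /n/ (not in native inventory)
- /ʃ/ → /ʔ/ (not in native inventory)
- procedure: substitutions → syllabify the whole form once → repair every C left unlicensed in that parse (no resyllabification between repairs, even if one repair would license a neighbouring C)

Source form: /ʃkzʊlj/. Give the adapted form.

ʔʊθʊnʊljʊ

Substitution: /ʃ/ → /ʔ/, /k/ → /θ/, /z/ → /n/, giving /ʔθnʊlj/.
The consonants /ʔ/, /θ/, /j/ cannot be parsed into a legal (C)V(C) syllable (at most one coda consonant is licensed; onsets are limited to one consonant).
Epenthesis after each stranded consonant: /ʔ/ → /ʔʊ/, /θ/ → /θʊ/, /j/ → /jʊ/.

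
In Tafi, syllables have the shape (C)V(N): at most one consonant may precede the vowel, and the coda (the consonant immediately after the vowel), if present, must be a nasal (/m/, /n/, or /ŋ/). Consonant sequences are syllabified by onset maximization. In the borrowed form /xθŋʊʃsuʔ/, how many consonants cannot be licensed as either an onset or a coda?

Syllabifying with onset maximization leaves /x/, /θ/, /ʃ/, /ʔ/ stranded (only a nasal (/m/, /n/, or /ŋ/) is licensed in coda position; onsets are limited to one consonant).

4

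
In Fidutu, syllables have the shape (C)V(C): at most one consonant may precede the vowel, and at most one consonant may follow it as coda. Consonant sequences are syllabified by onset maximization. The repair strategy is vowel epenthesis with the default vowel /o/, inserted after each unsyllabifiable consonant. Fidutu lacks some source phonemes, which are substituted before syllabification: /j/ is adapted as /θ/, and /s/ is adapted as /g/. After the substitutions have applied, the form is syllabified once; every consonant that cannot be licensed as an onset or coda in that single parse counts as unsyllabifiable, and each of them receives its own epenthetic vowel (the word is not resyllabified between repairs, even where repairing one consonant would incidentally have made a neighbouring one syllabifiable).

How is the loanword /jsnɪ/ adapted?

Substitution: /j/ → /θ/, /s/ → /g/, giving /θgnɪ/.
Syllabifying with onset maximization leaves /θ/, /g/ stranded (at most one coda consonant is licensed; onsets are limited to one consonant).
Inserting the epenthetic vowel yields /θ/ → /θo/, /g/ → /go/.

θogonɪ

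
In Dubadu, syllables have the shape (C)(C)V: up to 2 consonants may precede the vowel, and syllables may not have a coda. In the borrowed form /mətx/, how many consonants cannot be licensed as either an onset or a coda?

2

The consonants /t/, /x/ cannot be parsed into a legal (C)(C)V syllable (no codas are permitted; onsets may contain at most 2 consonants).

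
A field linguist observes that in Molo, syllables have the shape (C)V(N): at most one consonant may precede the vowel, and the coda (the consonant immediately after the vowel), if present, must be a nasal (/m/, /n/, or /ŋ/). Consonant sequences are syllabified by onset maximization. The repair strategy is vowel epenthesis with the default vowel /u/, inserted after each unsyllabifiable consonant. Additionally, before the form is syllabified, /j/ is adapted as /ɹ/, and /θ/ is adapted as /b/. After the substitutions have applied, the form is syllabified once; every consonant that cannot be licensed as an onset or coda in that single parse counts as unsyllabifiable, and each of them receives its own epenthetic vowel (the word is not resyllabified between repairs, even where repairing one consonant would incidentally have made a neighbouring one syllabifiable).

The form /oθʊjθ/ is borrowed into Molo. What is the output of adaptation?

obʊɹubu

Substitution: /θ/ → /b/, /j/ → /ɹ/, giving /obʊɹb/.
Syllabifying with onset maximization leaves /ɹ/, /b/ stranded (only a nasal (/m/, /n/, or /ŋ/) is licensed in coda position; onsets are limited to one consonant).
Each unlicensed consonant becomes the onset of a new syllable: /ɹ/ → /ɹu/, /b/ → /bu/.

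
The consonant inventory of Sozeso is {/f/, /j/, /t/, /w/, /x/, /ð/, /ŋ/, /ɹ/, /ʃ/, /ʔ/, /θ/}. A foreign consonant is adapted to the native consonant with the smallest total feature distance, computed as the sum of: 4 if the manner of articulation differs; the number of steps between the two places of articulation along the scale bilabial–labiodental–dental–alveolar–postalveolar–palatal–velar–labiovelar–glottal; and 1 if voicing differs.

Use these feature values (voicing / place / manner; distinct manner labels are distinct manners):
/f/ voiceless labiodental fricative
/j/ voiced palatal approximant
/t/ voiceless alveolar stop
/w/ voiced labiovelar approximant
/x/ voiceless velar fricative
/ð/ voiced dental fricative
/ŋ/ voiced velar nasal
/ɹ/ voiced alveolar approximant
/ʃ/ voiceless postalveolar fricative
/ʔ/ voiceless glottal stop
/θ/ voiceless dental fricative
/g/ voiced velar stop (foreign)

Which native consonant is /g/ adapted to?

/ʔ/ is closest: same manner (stop), place distance 2 (velar→glottal), voicing differs (+1); total 3. Next closest is /t/ at distance 4.

ʔ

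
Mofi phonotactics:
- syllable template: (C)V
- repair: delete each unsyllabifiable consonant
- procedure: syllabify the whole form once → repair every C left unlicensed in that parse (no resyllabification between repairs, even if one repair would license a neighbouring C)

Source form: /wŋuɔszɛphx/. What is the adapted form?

ŋuɔzɛ

Syllabifying with onset maximization leaves /w/, /s/, /p/, /h/, /x/ stranded (no codas are permitted; onsets are limited to one consonant).
Deleting the stranded consonants removes /w/, /s/, /p/, /h/, /x/.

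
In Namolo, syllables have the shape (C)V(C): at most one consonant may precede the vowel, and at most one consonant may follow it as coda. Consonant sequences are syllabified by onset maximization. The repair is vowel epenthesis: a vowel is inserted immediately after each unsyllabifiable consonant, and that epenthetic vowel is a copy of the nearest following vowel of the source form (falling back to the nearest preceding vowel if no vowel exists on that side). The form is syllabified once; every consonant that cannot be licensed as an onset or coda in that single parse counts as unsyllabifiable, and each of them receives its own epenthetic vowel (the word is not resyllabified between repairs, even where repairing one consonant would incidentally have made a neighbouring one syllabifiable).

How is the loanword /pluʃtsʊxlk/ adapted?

puluʃtʊsʊxlʊkʊ

Under (C)V(C), the unsyllabifiable consonants are /p/, /t/, /l/, /k/ (at most one coda consonant is licensed; onsets are limited to one consonant).
Each unlicensed consonant becomes the onset of a new syllable: /p/ → /pu/, /t/ → /tʊ/, /l/ → /lʊ/, /k/ → /kʊ/.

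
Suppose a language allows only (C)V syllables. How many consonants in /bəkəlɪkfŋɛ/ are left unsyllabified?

The consonants /k/, /f/ cannot be parsed into a legal (C)V syllable (no codas are permitted; onsets are limited to one consonant).

2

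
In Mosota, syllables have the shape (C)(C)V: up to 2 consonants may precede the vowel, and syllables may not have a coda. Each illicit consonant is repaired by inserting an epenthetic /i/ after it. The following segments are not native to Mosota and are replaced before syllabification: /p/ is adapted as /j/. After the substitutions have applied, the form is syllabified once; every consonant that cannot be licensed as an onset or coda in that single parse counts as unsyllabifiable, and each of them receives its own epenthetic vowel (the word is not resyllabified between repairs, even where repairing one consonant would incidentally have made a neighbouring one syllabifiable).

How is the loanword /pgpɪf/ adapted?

jigjɪfi

Substitution: /p/ → /j/, giving /jgjɪf/.
Syllabifying with onset maximization leaves /j/, /f/ stranded (no codas are permitted; onsets may contain at most 2 consonants).
Inserting the epenthetic vowel yields /j/ → /ji/, /f/ → /fi/.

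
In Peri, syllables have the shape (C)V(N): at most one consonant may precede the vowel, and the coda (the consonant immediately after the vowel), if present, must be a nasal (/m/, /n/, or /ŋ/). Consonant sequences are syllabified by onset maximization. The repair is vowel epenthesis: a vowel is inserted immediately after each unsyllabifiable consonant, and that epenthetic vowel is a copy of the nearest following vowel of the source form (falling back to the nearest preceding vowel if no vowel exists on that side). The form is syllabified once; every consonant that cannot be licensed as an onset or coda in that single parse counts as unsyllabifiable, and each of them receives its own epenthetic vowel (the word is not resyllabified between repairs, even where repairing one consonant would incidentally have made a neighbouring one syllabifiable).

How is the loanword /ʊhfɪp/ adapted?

The consonants /h/, /p/ cannot be parsed into a legal (C)V(N) syllable (only a nasal (/m/, /n/, or /ŋ/) is licensed in coda position; onsets are limited to one consonant).
Epenthesis after each stranded consonant: /h/ → /hɪ/, /p/ → /pɪ/.

ʊhɪfɪpɪ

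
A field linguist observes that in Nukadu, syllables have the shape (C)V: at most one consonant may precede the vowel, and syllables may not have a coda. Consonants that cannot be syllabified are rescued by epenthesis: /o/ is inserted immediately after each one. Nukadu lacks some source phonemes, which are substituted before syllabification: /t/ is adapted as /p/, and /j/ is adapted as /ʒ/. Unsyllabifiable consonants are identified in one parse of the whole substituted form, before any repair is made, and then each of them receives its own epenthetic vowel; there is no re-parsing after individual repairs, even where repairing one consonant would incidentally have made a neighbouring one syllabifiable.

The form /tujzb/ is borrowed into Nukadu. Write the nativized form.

puʒozobo

Substitution: /t/ → /p/, /j/ → /ʒ/, giving /puʒzb/.
Under (C)V, the unsyllabifiable consonants are /ʒ/, /z/, /b/ (no codas are permitted; onsets are limited to one consonant).
Epenthesis after each stranded consonant: /ʒ/ → /ʒo/, /z/ → /zo/, /b/ → /bo/.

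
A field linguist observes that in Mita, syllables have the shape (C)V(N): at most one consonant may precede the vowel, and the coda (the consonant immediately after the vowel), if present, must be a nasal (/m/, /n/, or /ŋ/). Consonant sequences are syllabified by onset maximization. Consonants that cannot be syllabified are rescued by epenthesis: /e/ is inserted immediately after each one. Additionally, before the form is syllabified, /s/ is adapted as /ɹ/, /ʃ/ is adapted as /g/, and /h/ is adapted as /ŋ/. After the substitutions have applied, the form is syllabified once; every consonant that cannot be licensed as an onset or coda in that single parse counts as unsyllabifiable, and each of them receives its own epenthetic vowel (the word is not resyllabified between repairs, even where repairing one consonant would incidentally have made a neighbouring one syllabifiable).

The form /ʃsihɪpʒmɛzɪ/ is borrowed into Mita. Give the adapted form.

Substitution: /ʃ/ → /g/, /s/ → /ɹ/, /h/ → /ŋ/, giving /gɹiŋɪpʒmɛzɪ/.
Syllabifying with onset maximization leaves /g/, /p/, /ʒ/ stranded (only a nasal (/m/, /n/, or /ŋ/) is licensed in coda position; onsets are limited to one consonant).
Inserting the epenthetic vowel yields /g/ → /ge/, /p/ → /pe/, /ʒ/ → /ʒe/.

geɹiŋɪpeʒemɛzɪ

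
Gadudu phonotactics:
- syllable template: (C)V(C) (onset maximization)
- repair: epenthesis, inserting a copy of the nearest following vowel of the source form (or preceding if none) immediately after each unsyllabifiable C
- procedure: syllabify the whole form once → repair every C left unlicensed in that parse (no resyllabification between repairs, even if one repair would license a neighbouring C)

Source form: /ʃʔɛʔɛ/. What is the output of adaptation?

Under (C)V(C), the unsyllabifiable consonants are /ʃ/ (at most one coda consonant is licensed; onsets are limited to one consonant).
Each unlicensed consonant becomes the onset of a new syllable: /ʃ/ → /ʃɛ/.

ʃɛʔɛʔɛ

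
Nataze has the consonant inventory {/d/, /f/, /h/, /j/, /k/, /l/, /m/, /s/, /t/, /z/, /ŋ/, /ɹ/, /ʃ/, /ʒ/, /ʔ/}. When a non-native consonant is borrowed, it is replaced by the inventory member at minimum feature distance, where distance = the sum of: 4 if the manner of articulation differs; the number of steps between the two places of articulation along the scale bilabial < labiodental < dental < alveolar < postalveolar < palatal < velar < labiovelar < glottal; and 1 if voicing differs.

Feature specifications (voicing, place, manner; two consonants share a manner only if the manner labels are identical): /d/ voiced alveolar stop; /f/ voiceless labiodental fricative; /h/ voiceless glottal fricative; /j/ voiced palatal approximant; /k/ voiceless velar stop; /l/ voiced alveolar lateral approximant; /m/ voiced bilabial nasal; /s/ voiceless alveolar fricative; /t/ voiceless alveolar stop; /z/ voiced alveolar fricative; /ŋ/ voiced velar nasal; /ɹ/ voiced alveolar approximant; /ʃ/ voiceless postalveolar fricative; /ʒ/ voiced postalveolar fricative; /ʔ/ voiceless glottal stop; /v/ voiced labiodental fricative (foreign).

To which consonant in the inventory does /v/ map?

f

/f/ is closest: same manner (fricative), place distance 0 (labiodental→labiodental), voicing differs (+1); total 1. Next closest is /z/ at distance 2.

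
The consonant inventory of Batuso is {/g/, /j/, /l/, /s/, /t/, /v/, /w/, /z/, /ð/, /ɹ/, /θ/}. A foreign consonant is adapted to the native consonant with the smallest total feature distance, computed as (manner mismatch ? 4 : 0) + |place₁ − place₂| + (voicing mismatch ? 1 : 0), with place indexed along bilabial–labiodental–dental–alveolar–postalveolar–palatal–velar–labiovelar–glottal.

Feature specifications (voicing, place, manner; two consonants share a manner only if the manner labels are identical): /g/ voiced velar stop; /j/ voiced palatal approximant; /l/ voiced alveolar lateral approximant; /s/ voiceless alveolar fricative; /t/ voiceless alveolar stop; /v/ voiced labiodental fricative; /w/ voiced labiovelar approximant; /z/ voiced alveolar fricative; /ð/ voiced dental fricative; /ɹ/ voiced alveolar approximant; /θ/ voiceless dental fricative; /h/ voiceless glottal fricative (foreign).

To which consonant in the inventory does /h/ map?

s

/s/ is closest: same manner (fricative), place distance 5 (glottal→alveolar), same voicing; total 5. Next closest is /w/ at distance 6.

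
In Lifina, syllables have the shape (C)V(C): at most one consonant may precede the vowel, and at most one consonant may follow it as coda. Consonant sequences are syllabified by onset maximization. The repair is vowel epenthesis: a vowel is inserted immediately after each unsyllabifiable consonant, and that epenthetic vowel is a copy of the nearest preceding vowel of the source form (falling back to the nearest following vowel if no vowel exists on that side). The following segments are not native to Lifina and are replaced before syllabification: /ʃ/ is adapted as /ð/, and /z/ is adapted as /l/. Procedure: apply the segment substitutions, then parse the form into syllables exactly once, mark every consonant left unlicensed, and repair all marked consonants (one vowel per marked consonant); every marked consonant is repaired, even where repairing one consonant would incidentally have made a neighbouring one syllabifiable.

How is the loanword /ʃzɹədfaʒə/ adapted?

Substitution: /ʃ/ → /ð/, /z/ → /l/, giving /ðlɹədfaʒə/.
Under (C)V(C), the unsyllabifiable consonants are /ð/, /l/ (at most one coda consonant is licensed; onsets are limited to one consonant).
Epenthesis after each stranded consonant: /ð/ → /ðə/, /l/ → /lə/.

ðələɹədfaʒə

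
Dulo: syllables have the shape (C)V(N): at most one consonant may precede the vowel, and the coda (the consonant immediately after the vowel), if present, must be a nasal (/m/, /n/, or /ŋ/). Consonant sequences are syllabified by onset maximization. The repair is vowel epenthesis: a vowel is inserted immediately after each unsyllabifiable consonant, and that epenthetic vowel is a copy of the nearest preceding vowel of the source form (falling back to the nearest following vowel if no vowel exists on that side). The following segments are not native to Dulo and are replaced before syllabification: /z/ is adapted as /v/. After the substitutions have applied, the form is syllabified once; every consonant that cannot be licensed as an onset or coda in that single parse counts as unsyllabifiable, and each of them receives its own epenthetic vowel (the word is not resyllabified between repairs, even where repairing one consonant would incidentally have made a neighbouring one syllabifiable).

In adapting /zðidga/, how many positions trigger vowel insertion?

2

After substitution the input is /vðidga/.
The unsyllabifiable consonants are /v/, /d/; each receives one epenthetic vowel.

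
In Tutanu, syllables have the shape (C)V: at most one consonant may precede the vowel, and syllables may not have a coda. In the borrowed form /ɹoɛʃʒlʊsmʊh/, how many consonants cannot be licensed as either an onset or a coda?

4

The consonants /ʃ/, /ʒ/, /s/, /h/ cannot be parsed into a legal (C)V syllable (no codas are permitted; onsets are limited to one consonant).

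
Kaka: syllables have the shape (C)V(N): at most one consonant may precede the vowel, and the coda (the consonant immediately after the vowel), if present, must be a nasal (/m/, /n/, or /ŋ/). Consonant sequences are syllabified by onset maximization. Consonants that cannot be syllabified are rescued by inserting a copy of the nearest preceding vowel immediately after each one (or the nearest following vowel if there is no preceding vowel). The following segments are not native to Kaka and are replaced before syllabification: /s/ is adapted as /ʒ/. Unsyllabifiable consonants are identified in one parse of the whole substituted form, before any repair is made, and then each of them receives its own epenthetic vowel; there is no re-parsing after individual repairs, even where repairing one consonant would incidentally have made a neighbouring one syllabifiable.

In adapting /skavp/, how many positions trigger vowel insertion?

After substitution the input is /ʒkavp/.
The unsyllabifiable consonants are /ʒ/, /v/, /p/; each receives one epenthetic vowel.

3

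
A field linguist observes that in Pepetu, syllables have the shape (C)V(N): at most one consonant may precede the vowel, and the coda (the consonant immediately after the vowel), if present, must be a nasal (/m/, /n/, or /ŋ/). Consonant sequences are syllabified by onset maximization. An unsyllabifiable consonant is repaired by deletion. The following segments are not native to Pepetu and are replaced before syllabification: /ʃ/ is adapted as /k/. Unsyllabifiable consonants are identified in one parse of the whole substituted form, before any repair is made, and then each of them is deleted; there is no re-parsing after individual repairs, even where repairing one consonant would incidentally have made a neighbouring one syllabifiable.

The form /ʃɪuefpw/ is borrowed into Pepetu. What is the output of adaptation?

kɪue

Substitution: /ʃ/ → /k/, giving /kɪuefpw/.
The consonants /f/, /p/, /w/ cannot be parsed into a legal (C)V(N) syllable (only a nasal (/m/, /n/, or /ŋ/) is licensed in coda position; onsets are limited to one consonant).
Deletion applies to /f/, /p/, /w/.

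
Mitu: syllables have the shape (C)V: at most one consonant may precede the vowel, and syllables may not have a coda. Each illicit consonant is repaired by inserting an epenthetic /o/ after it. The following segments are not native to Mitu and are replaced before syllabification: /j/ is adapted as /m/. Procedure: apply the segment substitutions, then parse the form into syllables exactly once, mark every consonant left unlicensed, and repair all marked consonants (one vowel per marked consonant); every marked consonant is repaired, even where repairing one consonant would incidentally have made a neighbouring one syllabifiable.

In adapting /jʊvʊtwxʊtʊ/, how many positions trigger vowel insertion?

2

After substitution the input is /mʊvʊtwxʊtʊ/.
The unsyllabifiable consonants are /t/, /w/; each receives one epenthetic vowel.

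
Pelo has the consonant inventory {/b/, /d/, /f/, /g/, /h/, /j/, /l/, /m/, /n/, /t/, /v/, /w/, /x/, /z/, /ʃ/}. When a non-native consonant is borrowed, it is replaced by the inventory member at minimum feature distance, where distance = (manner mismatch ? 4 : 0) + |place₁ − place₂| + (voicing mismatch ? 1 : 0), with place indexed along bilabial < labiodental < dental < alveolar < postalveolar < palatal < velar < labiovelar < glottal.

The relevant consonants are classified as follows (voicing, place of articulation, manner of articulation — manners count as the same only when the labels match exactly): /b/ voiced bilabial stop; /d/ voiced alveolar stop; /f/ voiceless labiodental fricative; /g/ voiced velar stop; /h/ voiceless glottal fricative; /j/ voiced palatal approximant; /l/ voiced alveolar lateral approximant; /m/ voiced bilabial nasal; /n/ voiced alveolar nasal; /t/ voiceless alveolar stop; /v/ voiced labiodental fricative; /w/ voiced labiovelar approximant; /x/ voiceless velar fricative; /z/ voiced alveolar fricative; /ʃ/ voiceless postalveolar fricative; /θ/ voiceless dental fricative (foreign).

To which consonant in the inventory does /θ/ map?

f

/f/ is closest: same manner (fricative), place distance 1 (dental→labiodental), same voicing; total 1. Next closest is /v/ at distance 2.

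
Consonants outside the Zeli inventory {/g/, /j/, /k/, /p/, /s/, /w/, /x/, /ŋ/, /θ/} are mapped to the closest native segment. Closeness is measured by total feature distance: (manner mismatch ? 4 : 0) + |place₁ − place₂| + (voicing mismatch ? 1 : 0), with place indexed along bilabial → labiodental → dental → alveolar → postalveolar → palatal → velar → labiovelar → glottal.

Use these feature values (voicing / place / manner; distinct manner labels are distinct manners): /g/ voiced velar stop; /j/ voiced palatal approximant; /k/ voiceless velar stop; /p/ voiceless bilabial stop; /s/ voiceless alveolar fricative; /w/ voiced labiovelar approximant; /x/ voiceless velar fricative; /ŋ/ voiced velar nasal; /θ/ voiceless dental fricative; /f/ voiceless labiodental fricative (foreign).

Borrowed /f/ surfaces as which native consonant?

θ

/θ/ is closest: same manner (fricative), place distance 1 (labiodental→dental), same voicing; total 1. Next closest is /s/ at distance 2.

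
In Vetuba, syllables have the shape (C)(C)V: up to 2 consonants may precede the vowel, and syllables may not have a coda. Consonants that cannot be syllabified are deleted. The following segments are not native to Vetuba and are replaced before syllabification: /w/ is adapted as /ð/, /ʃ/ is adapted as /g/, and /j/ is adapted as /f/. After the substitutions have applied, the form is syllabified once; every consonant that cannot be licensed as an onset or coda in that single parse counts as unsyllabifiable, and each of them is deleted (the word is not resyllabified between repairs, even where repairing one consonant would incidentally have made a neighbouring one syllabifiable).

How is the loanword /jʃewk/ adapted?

fge

Substitution: /j/ → /f/, /ʃ/ → /g/, /w/ → /ð/, giving /fgeðk/.
Under (C)(C)V, the unsyllabifiable consonants are /ð/, /k/ (no codas are permitted; onsets may contain at most 2 consonants).
Each unlicensed consonant is deleted: /ð/, /k/.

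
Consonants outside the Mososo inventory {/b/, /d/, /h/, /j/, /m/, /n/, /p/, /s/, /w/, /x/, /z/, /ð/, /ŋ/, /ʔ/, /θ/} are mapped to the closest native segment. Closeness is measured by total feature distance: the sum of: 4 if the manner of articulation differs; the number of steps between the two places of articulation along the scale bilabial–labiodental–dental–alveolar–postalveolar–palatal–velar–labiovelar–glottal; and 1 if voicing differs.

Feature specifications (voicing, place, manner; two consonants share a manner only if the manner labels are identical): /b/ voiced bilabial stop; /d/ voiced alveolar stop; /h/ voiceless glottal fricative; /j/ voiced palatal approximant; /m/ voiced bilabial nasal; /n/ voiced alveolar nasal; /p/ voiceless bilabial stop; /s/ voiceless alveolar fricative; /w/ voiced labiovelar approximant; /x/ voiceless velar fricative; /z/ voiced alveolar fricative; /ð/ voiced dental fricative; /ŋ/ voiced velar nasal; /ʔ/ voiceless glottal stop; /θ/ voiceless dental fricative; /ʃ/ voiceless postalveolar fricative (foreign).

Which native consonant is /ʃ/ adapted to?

/s/ is closest: same manner (fricative), place distance 1 (postalveolar→alveolar), same voicing; total 1. Next closest is /x/ at distance 2.

s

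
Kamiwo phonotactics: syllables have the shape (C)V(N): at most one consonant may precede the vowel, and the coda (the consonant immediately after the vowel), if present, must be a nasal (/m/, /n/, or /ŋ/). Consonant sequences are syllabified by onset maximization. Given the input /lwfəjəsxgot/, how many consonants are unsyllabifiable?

5

Under (C)V(N), the unsyllabifiable consonants are /l/, /w/, /s/, /x/, /t/ (only a nasal (/m/, /n/, or /ŋ/) is licensed in coda position; onsets are limited to one consonant).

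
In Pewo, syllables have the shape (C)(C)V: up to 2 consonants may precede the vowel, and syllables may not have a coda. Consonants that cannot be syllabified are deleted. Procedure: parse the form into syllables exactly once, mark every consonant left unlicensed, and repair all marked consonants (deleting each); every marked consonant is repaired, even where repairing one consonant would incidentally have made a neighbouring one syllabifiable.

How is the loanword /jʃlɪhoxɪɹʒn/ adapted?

The consonants /j/, /ɹ/, /ʒ/, /n/ cannot be parsed into a legal (C)(C)V syllable (no codas are permitted; onsets may contain at most 2 consonants).
Deleting the stranded consonants removes /j/, /ɹ/, /ʒ/, /n/.

ʃlɪhoxɪ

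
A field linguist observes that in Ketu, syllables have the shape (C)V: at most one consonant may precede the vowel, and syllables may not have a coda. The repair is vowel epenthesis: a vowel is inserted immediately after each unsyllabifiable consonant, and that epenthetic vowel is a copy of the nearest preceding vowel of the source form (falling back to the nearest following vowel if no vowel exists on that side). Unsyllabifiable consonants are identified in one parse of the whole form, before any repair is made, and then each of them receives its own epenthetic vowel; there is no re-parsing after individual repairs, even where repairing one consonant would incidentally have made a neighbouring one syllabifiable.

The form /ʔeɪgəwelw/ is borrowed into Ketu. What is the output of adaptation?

Under (C)V, the unsyllabifiable consonants are /l/, /w/ (no codas are permitted; onsets are limited to one consonant).
Inserting the epenthetic vowel yields /l/ → /le/, /w/ → /we/.

ʔeɪgəwelewe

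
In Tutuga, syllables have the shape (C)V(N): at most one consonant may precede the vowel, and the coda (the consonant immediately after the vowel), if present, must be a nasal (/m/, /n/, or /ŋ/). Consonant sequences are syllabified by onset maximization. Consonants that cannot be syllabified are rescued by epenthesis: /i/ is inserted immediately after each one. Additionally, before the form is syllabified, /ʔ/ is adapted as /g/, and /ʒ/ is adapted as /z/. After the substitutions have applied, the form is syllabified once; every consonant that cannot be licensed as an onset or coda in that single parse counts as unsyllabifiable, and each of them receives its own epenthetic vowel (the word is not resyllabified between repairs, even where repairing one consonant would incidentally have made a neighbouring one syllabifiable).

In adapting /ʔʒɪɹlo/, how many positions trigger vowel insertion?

2

After substitution the input is /gzɪɹlo/.
The unsyllabifiable consonants are /g/, /ɹ/; each receives one epenthetic vowel.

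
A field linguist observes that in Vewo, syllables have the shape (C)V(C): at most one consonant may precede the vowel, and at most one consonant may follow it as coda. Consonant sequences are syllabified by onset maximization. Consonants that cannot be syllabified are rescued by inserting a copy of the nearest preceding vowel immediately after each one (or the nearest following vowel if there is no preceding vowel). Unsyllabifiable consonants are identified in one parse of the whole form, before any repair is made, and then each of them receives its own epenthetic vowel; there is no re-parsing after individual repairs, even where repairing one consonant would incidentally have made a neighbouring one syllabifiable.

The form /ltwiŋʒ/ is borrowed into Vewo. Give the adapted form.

Under (C)V(C), the unsyllabifiable consonants are /l/, /t/, /ʒ/ (at most one coda consonant is licensed; onsets are limited to one consonant).
Inserting the epenthetic vowel yields /l/ → /li/, /t/ → /ti/, /ʒ/ → /ʒi/.

litiwiŋʒi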